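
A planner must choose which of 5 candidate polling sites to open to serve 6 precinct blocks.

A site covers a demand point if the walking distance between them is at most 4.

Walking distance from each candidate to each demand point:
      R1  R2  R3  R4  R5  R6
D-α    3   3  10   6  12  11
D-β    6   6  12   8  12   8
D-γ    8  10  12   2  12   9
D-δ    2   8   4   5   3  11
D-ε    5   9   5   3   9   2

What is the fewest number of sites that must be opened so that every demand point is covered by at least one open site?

3

Coverage sets (demand points within 4 of each site):
  D-α: {R1, R2}
  D-β: {}
  D-γ: {R4}
  D-δ: {R1, R3, R5}
  D-ε: {R4, R6}
No 2 sites suffice: every size-2 union leaves at least one demand point uncovered.
But {D-α, D-δ, D-ε} covers everything, so the minimum is 3.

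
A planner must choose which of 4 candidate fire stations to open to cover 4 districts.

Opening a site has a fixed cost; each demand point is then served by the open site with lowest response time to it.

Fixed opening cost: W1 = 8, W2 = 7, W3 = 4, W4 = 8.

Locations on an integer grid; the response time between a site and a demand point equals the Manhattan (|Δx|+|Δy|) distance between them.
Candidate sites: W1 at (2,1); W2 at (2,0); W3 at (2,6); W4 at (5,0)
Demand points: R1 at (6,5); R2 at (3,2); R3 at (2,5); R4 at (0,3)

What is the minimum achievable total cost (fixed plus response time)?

20

Open {W3}: assign each demand point to its cheapest open site.
  R1→W3 5, R2→W3 5, R3→W3 1, R4→W3 5
  response time 16, fixed 4 → total 20.
Compare {W1, W3}: response time 12 + fixed 12 = 24.
Compare {W2, W3}: response time 14 + fixed 11 = 25.
Compare {W1}: response time 18 + fixed 8 = 26.
All other subsets cost ≥ 24. Minimum total cost: 20.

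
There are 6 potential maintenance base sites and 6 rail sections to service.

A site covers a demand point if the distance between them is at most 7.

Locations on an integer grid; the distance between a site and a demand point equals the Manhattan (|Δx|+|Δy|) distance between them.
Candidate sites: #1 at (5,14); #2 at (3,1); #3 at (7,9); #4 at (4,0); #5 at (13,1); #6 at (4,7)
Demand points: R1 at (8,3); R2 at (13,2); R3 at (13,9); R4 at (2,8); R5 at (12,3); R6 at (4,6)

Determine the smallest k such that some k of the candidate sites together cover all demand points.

2

Coverage sets (demand points within 7 of each site):
  #1: {}
  #2: {R1, R6}
  #3: {R1, R3, R4, R6}
  #4: {R1, R6}
  #5: {R1, R2, R5}
  #6: {R4, R6}
No single site covers all 6 demand points.
But {#3, #5} covers everything, so the minimum is 2.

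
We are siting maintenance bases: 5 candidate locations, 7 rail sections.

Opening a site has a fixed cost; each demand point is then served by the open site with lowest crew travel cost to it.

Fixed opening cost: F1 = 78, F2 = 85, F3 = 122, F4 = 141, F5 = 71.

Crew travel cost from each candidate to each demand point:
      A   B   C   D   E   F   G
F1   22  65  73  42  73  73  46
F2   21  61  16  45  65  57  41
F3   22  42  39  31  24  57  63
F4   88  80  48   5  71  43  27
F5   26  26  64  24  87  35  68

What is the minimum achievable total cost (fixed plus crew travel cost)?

Open {F2, F5}: assign each demand point to its cheapest open site.
  A→F2 21, B→F5 26, C→F2 16, D→F5 24, E→F2 65, F→F5 35, G→F2 41
  crew travel cost 228, fixed 156 → total 384.
Compare {F2}: crew travel cost 306 + fixed 85 = 391.
Compare {F3}: crew travel cost 278 + fixed 122 = 400.
Compare {F5}: crew travel cost 330 + fixed 71 = 401.
All other subsets cost ≥ 391. Minimum total cost: 384.

384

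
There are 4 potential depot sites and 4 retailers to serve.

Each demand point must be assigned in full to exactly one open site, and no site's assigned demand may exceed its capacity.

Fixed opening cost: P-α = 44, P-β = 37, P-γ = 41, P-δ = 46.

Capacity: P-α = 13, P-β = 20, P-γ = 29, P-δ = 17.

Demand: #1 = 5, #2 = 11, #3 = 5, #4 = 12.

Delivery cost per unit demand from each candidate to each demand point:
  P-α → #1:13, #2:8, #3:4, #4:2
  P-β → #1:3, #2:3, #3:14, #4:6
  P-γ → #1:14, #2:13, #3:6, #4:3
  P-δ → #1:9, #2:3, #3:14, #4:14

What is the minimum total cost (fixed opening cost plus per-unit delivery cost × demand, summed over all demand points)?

Open {P-β, P-γ}; cheapest assignment that respects the capacities:
  P-β (cap 20, load 16): #1, #2 — cost 5×3 + 11×3 = 48
  P-γ (cap 29, load 17): #3, #4 — cost 5×6 + 12×3 = 66
  Shipping 114, fixed 78 → total 192.
  Any other capacity-feasible assignment to {P-β, P-γ} ships for at least 114.
Compare {P-α, P-β, P-γ}: its best feasible assignment gives total 224.
Compare {P-γ, P-δ}: its best feasible assignment gives total 231.
Every other set of open sites that can feasibly serve all demand totals ≥ 224 even under its best assignment. Minimum: 192.

192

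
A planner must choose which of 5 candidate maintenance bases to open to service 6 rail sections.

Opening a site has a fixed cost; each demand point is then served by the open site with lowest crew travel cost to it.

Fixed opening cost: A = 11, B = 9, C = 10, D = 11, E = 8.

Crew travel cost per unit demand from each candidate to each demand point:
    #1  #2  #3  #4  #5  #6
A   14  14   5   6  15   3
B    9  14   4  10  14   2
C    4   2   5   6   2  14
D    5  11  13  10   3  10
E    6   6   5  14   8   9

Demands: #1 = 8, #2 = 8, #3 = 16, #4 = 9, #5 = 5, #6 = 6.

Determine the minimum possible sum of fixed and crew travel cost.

207

Open {B, C}: assign each demand point to its cheapest open site.
  #1→C 8×4=32, #2→C 8×2=16, #3→B 16×4=64, #4→C 9×6=54, #5→C 5×2=10, #6→B 6×2=12
  crew travel cost 188, fixed 19 → total 207.
Compare {B, C, E}: crew travel cost 188 + fixed 27 = 215.
Compare {A, B, C}: crew travel cost 188 + fixed 30 = 218.
Compare {B, C, D}: crew travel cost 188 + fixed 30 = 218.
All other subsets cost ≥ 215. Minimum total cost: 207.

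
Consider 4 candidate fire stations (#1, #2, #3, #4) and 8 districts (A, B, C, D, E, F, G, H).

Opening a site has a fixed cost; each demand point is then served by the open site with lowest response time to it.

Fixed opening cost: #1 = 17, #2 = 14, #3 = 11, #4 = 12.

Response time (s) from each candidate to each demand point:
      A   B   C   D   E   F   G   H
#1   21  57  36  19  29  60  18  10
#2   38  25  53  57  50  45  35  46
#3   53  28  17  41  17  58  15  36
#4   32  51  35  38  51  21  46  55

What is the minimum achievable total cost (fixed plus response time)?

188

Open {#1, #3, #4}: assign each demand point to its cheapest open site.
  A→#1 21, B→#3 28, C→#3 17, D→#1 19, E→#3 17, F→#4 21, G→#3 15, H→#1 10
  response time 148, fixed 40 → total 188.
Compare {#1, #2, #3, #4}: response time 145 + fixed 54 = 199.
Compare {#1, #2, #3}: response time 169 + fixed 42 = 211.
Compare {#1, #3}: response time 185 + fixed 28 = 213.
All other subsets cost ≥ 199. Minimum total cost: 188.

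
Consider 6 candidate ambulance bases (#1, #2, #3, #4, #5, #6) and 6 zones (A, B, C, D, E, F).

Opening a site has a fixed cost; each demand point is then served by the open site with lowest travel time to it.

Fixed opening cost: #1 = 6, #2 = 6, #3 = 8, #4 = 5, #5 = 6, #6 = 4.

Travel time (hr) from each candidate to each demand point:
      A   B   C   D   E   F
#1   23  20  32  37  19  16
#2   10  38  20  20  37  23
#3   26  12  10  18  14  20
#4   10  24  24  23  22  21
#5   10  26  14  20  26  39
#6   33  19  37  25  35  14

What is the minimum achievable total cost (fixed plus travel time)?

95

Open {#3, #4, #6}: assign each demand point to its cheapest open site.
  A→#4 10, B→#3 12, C→#3 10, D→#3 18, E→#3 14, F→#6 14
  travel time 78, fixed 17 → total 95.
Compare {#2, #3, #6}: travel time 78 + fixed 18 = 96.
Compare {#3, #5, #6}: travel time 78 + fixed 18 = 96.
Compare {#3, #4}: travel time 84 + fixed 13 = 97.
All other subsets cost ≥ 96. Minimum total cost: 95.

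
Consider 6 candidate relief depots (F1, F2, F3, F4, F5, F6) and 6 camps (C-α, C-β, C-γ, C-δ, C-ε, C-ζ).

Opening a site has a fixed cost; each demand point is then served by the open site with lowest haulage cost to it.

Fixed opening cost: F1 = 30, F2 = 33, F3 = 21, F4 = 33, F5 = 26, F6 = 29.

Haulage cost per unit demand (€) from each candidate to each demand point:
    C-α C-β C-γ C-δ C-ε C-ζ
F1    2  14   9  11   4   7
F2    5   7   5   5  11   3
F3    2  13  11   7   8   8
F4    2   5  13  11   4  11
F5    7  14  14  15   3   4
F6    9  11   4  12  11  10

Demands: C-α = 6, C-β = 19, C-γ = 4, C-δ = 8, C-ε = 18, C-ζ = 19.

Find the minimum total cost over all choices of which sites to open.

Open {F2, F4}: assign each demand point to its cheapest open site.
  C-α→F4 6×2=12, C-β→F4 19×5=95, C-γ→F2 4×5=20, C-δ→F2 8×5=40, C-ε→F4 18×4=72, C-ζ→F2 19×3=57
  haulage cost 296, fixed 66 → total 362.
Compare {F2, F4, F5}: haulage cost 278 + fixed 92 = 370.
Compare {F2, F3, F4}: haulage cost 296 + fixed 87 = 383.
Compare {F2, F4, F6}: haulage cost 292 + fixed 95 = 387.
All other subsets cost ≥ 370. Minimum total cost: 362.

362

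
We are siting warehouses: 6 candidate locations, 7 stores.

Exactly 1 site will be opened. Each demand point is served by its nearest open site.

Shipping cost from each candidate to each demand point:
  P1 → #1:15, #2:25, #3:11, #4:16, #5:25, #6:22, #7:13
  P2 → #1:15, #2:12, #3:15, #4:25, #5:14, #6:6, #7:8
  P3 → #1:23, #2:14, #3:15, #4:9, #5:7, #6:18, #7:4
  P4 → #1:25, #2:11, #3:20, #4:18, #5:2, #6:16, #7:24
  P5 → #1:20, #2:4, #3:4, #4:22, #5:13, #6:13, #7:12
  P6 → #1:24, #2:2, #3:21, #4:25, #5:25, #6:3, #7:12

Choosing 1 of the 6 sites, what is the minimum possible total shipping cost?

88

Open {P5}.
  #1→P5 20, #2→P5 4, #3→P5 4, #4→P5 22, #5→P5 13, #6→P5 13, #7→P5 12  ⇒ total 88.
Compare {P3}: total 90.
Compare {P2}: total 95.
No size-1 selection does better; minimum is 88.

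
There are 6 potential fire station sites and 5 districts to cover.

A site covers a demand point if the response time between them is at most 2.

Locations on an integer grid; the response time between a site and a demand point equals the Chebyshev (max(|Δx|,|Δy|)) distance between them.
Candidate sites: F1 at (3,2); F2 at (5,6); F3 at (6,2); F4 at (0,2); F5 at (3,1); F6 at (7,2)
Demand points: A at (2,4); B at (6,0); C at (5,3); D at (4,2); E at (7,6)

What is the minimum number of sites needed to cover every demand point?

3

Coverage sets (demand points within 2 of each site):
  F1: {A, C, D}
  F2: {E}
  F3: {B, C, D}
  F4: {A}
  F5: {C, D}
  F6: {B, C}
No 2 sites suffice: every size-2 union leaves at least one demand point uncovered.
But {F1, F2, F3} covers everything, so the minimum is 3.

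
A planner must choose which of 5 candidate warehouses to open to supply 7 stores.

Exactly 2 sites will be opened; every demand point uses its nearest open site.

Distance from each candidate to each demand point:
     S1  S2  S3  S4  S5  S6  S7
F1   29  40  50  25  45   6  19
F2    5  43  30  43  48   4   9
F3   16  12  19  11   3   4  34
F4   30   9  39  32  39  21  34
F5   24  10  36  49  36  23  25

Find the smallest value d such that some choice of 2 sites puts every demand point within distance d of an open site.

Open {F1, F3}.
  Farthest demand point is S3 at distance 19 (to F3); all others are ≤ 19.
With {F2, F3} the worst case is 19.
With {F3, F5} the worst case is 25.
No size-2 selection achieves below 19.

19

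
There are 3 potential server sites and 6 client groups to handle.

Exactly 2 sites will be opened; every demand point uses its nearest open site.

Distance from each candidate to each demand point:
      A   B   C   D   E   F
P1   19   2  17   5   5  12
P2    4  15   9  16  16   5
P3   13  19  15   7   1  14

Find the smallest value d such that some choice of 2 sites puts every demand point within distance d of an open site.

Open {P1, P2}.
  Farthest demand point is C at distance 9 (to P2); all others are ≤ 9.
With {P1, P3} the worst case is 15.
With {P2, P3} the worst case is 15.
No size-2 selection achieves below 9.

9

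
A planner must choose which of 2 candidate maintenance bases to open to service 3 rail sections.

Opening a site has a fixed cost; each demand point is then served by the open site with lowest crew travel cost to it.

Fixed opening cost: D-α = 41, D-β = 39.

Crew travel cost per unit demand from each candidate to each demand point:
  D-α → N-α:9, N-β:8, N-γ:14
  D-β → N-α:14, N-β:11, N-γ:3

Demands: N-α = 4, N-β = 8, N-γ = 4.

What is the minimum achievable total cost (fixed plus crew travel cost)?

Open {D-α, D-β}: assign each demand point to its cheapest open site.
  N-α→D-α 4×9=36, N-β→D-α 8×8=64, N-γ→D-β 4×3=12
  crew travel cost 112, fixed 80 → total 192.
Compare {D-β}: crew travel cost 156 + fixed 39 = 195.
Compare {D-α}: crew travel cost 156 + fixed 41 = 197.

192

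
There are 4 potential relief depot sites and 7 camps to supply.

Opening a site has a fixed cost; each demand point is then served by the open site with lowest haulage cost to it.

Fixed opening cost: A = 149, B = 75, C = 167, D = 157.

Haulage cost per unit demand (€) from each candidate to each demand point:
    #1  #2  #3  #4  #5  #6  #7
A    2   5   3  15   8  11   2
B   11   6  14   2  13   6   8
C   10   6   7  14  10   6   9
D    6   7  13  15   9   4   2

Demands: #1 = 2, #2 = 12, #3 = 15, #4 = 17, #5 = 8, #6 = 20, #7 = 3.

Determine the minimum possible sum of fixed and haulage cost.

Open {A, B}: assign each demand point to its cheapest open site.
  #1→A 2×2=4, #2→A 12×5=60, #3→A 15×3=45, #4→B 17×2=34, #5→A 8×8=64, #6→B 20×6=120, #7→A 3×2=6
  haulage cost 333, fixed 224 → total 557.
Compare {B}: haulage cost 586 + fixed 75 = 661.
Compare {A, B, D}: haulage cost 293 + fixed 381 = 674.
Compare {B, C}: haulage cost 455 + fixed 242 = 697.
All other subsets cost ≥ 661. Minimum total cost: 557.

557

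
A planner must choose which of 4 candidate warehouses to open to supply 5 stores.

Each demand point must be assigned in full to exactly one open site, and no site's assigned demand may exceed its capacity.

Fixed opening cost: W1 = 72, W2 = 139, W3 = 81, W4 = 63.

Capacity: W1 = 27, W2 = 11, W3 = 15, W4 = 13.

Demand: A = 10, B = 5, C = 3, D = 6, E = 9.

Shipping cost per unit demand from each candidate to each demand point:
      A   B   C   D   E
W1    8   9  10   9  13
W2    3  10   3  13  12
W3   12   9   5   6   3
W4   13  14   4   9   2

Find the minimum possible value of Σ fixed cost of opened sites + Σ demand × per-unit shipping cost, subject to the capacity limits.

344

Open {W1, W4}; cheapest assignment that respects the capacities:
  W1 (cap 27, load 21): A, B, D — cost 10×8 + 5×9 + 6×9 = 179
  W4 (cap 13, load 12): C, E — cost 3×4 + 9×2 = 30
  Shipping 209, fixed 135 → total 344.
  Any other capacity-feasible assignment to {W1, W4} ships for at least 209.
Compare {W1, W3}: its best feasible assignment gives total 371.
Compare {W1, W3, W4}: its best feasible assignment gives total 407.
Every other set of open sites that can feasibly serve all demand totals ≥ 371 even under its best assignment. Minimum: 344.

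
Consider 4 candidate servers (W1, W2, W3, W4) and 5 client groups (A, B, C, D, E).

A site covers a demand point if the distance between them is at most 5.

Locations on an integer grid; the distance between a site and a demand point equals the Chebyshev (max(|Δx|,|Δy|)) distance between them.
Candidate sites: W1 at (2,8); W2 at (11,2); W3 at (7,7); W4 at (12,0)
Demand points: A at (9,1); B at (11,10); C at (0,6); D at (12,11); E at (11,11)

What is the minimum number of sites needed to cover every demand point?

3

Coverage sets (demand points within 5 of each site):
  W1: {C}
  W2: {A}
  W3: {B, D, E}
  W4: {A}
No 2 sites suffice: every size-2 union leaves at least one demand point uncovered.
But {W1, W2, W3} covers everything, so the minimum is 3.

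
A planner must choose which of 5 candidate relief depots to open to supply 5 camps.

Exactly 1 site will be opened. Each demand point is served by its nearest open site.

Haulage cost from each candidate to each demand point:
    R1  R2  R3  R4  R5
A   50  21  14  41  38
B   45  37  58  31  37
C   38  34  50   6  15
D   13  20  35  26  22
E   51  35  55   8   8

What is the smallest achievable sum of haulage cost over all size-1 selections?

116

Open {D}.
  R1→D 13, R2→D 20, R3→D 35, R4→D 26, R5→D 22  ⇒ total 116.
Compare {C}: total 143.
Compare {E}: total 157.
No size-1 selection does better; minimum is 116.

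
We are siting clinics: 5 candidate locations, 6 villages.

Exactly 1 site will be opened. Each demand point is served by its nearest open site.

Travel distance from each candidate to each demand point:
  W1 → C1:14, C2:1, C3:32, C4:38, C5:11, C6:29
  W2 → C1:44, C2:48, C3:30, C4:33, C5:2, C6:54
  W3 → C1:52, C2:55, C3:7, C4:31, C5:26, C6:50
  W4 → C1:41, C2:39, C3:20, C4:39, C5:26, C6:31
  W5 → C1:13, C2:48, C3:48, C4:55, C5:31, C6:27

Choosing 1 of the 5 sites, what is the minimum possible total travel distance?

Open {W1}.
  C1→W1 14, C2→W1 1, C3→W1 32, C4→W1 38, C5→W1 11, C6→W1 29  ⇒ total 125.
Compare {W4}: total 196.
Compare {W2}: total 211.
No size-1 selection does better; minimum is 125.

125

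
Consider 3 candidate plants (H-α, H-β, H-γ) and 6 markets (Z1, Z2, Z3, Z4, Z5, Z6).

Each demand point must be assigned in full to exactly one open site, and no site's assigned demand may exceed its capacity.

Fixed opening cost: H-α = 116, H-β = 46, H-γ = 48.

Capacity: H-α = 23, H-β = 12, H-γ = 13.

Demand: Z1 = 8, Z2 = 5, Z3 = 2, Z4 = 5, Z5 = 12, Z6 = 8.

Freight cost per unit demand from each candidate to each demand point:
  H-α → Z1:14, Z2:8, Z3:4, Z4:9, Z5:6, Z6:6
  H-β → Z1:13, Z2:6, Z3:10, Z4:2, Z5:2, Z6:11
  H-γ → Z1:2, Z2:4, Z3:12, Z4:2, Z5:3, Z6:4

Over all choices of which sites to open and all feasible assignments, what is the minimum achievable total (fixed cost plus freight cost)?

Open {H-α, H-β, H-γ}; cheapest assignment that respects the capacities:
  H-α (cap 23, load 15): Z2, Z3, Z6 — cost 5×8 + 2×4 + 8×6 = 96
  H-β (cap 12, load 12): Z5 — cost 12×2 = 24
  H-γ (cap 13, load 13): Z1, Z4 — cost 8×2 + 5×2 = 26
  Shipping 146, fixed 210 → total 356.
  Any other capacity-feasible assignment to {H-α, H-β, H-γ} ships for at least 146.
Total demand is 40 and no other set of sites has combined capacity ≥ 40, so {H-α, H-β, H-γ} is the only feasible choice of open sites. Minimum: 356.

356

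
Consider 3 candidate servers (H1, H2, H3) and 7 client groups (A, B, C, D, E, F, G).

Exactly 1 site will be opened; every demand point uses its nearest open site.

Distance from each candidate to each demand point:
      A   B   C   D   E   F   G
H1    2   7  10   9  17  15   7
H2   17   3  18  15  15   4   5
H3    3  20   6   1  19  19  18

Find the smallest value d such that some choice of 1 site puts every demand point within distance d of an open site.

Open {H1}.
  Farthest demand point is E at distance 17 (to H1); all others are ≤ 17.
With {H2} the worst case is 18.
With {H3} the worst case is 20.
No size-1 selection achieves below 17.

17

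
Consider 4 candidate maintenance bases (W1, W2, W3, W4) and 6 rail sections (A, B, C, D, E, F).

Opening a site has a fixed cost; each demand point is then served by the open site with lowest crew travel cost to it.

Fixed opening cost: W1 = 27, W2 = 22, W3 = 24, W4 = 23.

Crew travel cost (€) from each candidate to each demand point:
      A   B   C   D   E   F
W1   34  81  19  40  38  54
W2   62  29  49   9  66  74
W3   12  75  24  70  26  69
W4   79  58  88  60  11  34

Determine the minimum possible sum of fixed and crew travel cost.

Open {W2, W3, W4}: assign each demand point to its cheapest open site.
  A→W3 12, B→W2 29, C→W3 24, D→W2 9, E→W4 11, F→W4 34
  crew travel cost 119, fixed 69 → total 188.
Compare {W1, W2, W4}: crew travel cost 136 + fixed 72 = 208.
Compare {W1, W2, W3, W4}: crew travel cost 114 + fixed 96 = 210.
Compare {W2, W3}: crew travel cost 169 + fixed 46 = 215.
All other subsets cost ≥ 208. Minimum total cost: 188.

188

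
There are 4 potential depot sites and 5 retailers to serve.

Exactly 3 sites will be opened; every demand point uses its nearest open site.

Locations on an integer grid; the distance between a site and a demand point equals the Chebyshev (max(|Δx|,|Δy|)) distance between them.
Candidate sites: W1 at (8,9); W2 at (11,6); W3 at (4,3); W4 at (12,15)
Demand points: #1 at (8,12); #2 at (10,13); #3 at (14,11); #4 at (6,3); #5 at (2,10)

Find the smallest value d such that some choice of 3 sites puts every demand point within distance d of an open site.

Open {W1, W2, W3}.
  Farthest demand point is #5 at distance 6 (to W1); all others are ≤ 6.
With {W1, W2, W4} the worst case is 6.
With {W1, W3, W4} the worst case is 6.
No size-3 selection achieves below 6.

6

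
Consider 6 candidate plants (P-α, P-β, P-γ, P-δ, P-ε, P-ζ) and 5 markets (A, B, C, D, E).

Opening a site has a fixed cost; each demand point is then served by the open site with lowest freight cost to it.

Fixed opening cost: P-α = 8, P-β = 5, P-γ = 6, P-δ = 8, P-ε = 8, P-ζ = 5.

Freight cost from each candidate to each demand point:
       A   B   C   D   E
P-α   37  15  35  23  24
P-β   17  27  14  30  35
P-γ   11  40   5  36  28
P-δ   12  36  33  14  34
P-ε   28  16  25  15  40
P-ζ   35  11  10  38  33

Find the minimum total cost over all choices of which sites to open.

88

Open {P-γ, P-δ, P-ζ}: assign each demand point to its cheapest open site.
  A→P-γ 11, B→P-ζ 11, C→P-γ 5, D→P-δ 14, E→P-γ 28
  freight cost 69, fixed 19 → total 88.
Compare {P-γ, P-ε}: freight cost 75 + fixed 14 = 89.
Compare {P-γ, P-ε, P-ζ}: freight cost 70 + fixed 19 = 89.
Compare {P-α, P-γ, P-δ}: freight cost 69 + fixed 22 = 91.
All other subsets cost ≥ 89. Minimum total cost: 88.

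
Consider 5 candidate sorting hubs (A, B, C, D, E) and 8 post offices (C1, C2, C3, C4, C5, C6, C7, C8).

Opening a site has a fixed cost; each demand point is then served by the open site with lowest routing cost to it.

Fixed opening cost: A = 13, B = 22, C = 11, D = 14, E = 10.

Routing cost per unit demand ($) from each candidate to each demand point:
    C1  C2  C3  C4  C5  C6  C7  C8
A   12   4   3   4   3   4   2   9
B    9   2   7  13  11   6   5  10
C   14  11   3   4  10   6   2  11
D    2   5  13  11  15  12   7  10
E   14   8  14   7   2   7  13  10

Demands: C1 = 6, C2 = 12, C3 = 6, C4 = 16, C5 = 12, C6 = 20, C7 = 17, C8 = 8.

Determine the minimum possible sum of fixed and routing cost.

387

Open {A, B, D, E}: assign each demand point to its cheapest open site.
  C1→D 6×2=12, C2→B 12×2=24, C3→A 6×3=18, C4→A 16×4=64, C5→E 12×2=24, C6→A 20×4=80, C7→A 17×2=34, C8→A 8×9=72
  routing cost 328, fixed 59 → total 387.
Compare {A, B, D}: routing cost 340 + fixed 49 = 389.
Compare {A, D, E}: routing cost 352 + fixed 37 = 389.
Compare {A, D}: routing cost 364 + fixed 27 = 391.
All other subsets cost ≥ 389. Minimum total cost: 387.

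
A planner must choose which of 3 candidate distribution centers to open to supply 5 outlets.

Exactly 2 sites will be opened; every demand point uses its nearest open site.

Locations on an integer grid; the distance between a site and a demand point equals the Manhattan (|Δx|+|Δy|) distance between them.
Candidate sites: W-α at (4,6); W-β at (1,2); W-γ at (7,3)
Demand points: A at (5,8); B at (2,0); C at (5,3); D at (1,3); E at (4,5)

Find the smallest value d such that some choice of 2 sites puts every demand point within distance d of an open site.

4

Open {W-α, W-β}.
  Farthest demand point is C at distance 4 (to W-α); all others are ≤ 4.
With {W-β, W-γ} the worst case is 7.
With {W-α, W-γ} the worst case is 8.
No size-2 selection achieves below 4.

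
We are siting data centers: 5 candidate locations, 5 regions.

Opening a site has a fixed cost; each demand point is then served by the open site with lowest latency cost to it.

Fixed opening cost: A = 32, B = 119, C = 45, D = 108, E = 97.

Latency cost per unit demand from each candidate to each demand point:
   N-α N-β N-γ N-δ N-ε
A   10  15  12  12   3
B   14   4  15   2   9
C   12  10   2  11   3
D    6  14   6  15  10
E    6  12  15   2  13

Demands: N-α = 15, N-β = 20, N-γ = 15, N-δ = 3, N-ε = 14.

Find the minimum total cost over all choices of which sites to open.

Open {B, C}: assign each demand point to its cheapest open site.
  N-α→C 15×12=180, N-β→B 20×4=80, N-γ→C 15×2=30, N-δ→B 3×2=6, N-ε→C 14×3=42
  latency cost 338, fixed 164 → total 502.
Compare {A, B, C}: latency cost 308 + fixed 196 = 504.
Compare {B, C, E}: latency cost 248 + fixed 261 = 509.
Compare {C, E}: latency cost 368 + fixed 142 = 510.
All other subsets cost ≥ 504. Minimum total cost: 502.

502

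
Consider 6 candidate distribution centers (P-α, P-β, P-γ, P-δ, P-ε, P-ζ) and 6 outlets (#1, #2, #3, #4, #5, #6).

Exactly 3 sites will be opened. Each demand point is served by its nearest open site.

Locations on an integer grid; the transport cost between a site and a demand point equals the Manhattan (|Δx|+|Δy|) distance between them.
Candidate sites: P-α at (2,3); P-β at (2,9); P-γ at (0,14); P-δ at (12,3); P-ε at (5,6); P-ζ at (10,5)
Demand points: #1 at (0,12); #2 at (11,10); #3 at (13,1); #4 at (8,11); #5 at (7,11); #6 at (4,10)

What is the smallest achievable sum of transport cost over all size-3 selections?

31

Open {P-β, P-γ, P-δ}.
  #1→P-γ 2, #2→P-δ 8, #3→P-δ 3, #4→P-β 8, #5→P-β 7, #6→P-β 3  ⇒ total 31.
Compare {P-β, P-δ, P-ζ}: total 32.
Compare {P-β, P-γ, P-ζ}: total 33.
No size-3 selection does better; minimum is 31.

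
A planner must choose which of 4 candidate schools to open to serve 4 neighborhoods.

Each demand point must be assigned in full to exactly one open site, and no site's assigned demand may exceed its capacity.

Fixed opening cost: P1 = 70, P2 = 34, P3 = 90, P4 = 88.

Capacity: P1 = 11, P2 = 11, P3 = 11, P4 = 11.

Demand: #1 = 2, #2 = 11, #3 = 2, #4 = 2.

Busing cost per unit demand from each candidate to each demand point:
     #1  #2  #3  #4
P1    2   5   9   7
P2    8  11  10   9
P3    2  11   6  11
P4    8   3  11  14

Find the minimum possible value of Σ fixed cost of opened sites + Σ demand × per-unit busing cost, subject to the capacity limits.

209

Open {P2, P4}; cheapest assignment that respects the capacities:
  P2 (cap 11, load 6): #1, #3, #4 — cost 2×8 + 2×10 + 2×9 = 54
  P4 (cap 11, load 11): #2 — cost 11×3 = 33
  Shipping 87, fixed 122 → total 209.
  Any other capacity-feasible assignment to {P2, P4} ships for at least 87.
Compare {P1, P2}: its best feasible assignment gives total 213.
Compare {P1, P4}: its best feasible assignment gives total 227.
Every other set of open sites that can feasibly serve all demand totals ≥ 213 even under its best assignment. Minimum: 209.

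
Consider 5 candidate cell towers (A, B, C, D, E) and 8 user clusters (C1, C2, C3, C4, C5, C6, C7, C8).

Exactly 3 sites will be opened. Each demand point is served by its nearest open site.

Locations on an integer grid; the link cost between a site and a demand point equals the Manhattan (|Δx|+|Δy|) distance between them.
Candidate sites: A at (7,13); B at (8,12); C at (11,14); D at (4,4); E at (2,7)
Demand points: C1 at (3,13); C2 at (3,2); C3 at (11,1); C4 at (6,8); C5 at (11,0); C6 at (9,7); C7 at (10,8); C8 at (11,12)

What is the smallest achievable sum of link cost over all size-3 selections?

Open {A, B, D}.
  C1→A 4, C2→D 3, C3→D 10, C4→A 6, C5→D 11, C6→B 6, C7→B 6, C8→B 3  ⇒ total 49.
Compare {B, C, D}: total 50.
Compare {B, D, E}: total 50.
No size-3 selection does better; minimum is 49.

49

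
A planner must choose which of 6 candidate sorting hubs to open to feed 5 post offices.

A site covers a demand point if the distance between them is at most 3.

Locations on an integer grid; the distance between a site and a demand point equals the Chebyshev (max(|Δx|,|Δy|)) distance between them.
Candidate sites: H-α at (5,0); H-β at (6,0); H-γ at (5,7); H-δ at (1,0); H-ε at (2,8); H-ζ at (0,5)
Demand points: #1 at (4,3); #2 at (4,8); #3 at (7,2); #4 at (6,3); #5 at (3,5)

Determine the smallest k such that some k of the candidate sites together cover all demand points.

Coverage sets (demand points within 3 of each site):
  H-α: {#1, #3, #4}
  H-β: {#1, #3, #4}
  H-γ: {#2, #5}
  H-δ: {#1}
  H-ε: {#2, #5}
  H-ζ: {#5}
No single site covers all 5 demand points.
But {H-α, H-γ} covers everything, so the minimum is 2.

2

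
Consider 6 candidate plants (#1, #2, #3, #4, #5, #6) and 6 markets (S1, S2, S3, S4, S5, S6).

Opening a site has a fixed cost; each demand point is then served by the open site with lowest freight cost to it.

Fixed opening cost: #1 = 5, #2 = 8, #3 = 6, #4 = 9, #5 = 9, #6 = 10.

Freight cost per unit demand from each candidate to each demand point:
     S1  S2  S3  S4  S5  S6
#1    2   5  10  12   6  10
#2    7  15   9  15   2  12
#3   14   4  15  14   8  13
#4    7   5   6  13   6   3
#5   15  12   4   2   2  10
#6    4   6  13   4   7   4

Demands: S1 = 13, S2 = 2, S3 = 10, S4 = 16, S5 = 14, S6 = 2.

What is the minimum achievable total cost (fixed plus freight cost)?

Open {#1, #4, #5}: assign each demand point to its cheapest open site.
  S1→#1 13×2=26, S2→#1 2×5=10, S3→#5 10×4=40, S4→#5 16×2=32, S5→#5 14×2=28, S6→#4 2×3=6
  freight cost 142, fixed 23 → total 165.
Compare {#1, #5, #6}: freight cost 144 + fixed 24 = 168.
Compare {#1, #3, #4, #5}: freight cost 140 + fixed 29 = 169.
Compare {#1, #5}: freight cost 156 + fixed 14 = 170.
All other subsets cost ≥ 168. Minimum total cost: 165.

165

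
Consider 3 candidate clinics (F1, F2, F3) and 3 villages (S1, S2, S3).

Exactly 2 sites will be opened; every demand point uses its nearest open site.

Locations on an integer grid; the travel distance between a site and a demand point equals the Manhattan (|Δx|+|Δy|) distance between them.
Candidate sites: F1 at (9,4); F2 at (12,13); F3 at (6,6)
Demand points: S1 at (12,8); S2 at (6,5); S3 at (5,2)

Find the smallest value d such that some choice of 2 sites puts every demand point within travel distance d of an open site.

Open {F2, F3}.
  Farthest demand point is S1 at travel distance 5 (to F2); all others are ≤ 5.
With {F1, F2} the worst case is 6.
With {F1, F3} the worst case is 7.
No size-2 selection achieves below 5.

5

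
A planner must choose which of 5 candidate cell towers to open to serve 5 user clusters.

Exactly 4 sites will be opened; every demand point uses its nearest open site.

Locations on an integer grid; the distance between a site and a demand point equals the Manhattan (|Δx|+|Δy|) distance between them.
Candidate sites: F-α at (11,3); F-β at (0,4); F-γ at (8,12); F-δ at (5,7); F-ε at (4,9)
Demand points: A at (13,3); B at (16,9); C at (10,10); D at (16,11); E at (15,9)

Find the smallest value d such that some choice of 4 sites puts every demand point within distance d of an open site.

Open {F-α, F-β, F-γ, F-δ}.
  Farthest demand point is B at distance 11 (to F-α); all others are ≤ 11.
With {F-α, F-β, F-γ, F-ε} the worst case is 11.
With {F-α, F-γ, F-δ, F-ε} the worst case is 11.
No size-4 selection achieves below 11.

11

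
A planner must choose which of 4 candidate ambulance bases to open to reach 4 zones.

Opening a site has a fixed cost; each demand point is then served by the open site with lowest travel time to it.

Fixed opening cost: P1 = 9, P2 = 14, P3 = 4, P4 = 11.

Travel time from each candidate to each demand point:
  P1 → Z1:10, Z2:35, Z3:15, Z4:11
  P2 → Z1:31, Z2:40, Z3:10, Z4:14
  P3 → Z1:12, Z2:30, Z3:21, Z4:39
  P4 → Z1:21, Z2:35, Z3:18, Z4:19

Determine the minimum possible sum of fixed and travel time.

Open {P1, P3}: assign each demand point to its cheapest open site.
  Z1→P1 10, Z2→P3 30, Z3→P1 15, Z4→P1 11
  travel time 66, fixed 13 → total 79.
Compare {P1}: travel time 71 + fixed 9 = 80.
Compare {P2, P3}: travel time 66 + fixed 18 = 84.
Compare {P1, P2, P3}: travel time 61 + fixed 27 = 88.
All other subsets cost ≥ 80. Minimum total cost: 79.

79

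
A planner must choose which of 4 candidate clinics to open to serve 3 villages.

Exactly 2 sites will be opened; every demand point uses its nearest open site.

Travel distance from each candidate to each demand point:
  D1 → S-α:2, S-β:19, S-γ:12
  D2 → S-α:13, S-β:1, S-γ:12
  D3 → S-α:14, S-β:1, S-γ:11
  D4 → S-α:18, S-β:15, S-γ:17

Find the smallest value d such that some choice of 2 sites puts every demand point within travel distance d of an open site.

11

Open {D1, D3}.
  Farthest demand point is S-γ at travel distance 11 (to D3); all others are ≤ 11.
With {D1, D2} the worst case is 12.
With {D2, D3} the worst case is 13.
No size-2 selection achieves below 11.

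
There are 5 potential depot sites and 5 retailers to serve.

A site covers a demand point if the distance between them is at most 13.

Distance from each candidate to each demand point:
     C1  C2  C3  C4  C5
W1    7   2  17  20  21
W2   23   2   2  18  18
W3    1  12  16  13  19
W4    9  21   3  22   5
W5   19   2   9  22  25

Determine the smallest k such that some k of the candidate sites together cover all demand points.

2

Coverage sets (demand points within 13 of each site):
  W1: {C1, C2}
  W2: {C2, C3}
  W3: {C1, C2, C4}
  W4: {C1, C3, C5}
  W5: {C2, C3}
No single site covers all 5 demand points.
But {W3, W4} covers everything, so the minimum is 2.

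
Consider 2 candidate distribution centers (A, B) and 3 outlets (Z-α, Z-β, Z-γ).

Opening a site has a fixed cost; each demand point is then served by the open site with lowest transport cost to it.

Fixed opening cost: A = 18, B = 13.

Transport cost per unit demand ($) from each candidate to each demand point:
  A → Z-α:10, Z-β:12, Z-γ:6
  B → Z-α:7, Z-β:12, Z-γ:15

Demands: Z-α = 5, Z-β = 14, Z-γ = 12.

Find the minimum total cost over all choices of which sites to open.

306

Open {A, B}: assign each demand point to its cheapest open site.
  Z-α→B 5×7=35, Z-β→A 14×12=168, Z-γ→A 12×6=72
  transport cost 275, fixed 31 → total 306.
Compare {A}: transport cost 290 + fixed 18 = 308.
Compare {B}: transport cost 383 + fixed 13 = 396.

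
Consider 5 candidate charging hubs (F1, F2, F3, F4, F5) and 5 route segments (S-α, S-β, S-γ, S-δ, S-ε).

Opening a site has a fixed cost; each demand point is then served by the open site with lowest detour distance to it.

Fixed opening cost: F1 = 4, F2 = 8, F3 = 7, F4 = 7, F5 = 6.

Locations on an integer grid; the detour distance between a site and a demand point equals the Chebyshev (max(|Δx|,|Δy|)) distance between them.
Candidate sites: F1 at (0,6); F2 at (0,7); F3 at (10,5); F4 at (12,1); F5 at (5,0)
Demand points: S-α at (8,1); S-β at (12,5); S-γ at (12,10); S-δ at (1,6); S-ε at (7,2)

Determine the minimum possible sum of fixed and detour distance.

26

Open {F1, F3}: assign each demand point to its cheapest open site.
  S-α→F3 4, S-β→F3 2, S-γ→F3 5, S-δ→F1 1, S-ε→F3 3
  detour distance 15, fixed 11 → total 26.
Compare {F3}: detour distance 23 + fixed 7 = 30.
Compare {F2, F3}: detour distance 15 + fixed 15 = 30.
Compare {F1, F3, F5}: detour distance 13 + fixed 17 = 30.
All other subsets cost ≥ 30. Minimum total cost: 26.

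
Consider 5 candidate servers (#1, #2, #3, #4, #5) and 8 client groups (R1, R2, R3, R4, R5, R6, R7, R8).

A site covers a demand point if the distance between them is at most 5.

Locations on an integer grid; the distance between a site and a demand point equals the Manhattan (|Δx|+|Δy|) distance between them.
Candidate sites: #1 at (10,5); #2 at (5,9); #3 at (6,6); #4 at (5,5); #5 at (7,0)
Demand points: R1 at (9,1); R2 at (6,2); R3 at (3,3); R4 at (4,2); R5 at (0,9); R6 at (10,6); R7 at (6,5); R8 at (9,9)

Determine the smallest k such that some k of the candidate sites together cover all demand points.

3

Coverage sets (demand points within 5 of each site):
  #1: {R1, R6, R7, R8}
  #2: {R5, R7, R8}
  #3: {R2, R6, R7}
  #4: {R2, R3, R4, R7}
  #5: {R1, R2, R4}
No 2 sites suffice: every size-2 union leaves at least one demand point uncovered.
But {#1, #2, #4} covers everything, so the minimum is 3.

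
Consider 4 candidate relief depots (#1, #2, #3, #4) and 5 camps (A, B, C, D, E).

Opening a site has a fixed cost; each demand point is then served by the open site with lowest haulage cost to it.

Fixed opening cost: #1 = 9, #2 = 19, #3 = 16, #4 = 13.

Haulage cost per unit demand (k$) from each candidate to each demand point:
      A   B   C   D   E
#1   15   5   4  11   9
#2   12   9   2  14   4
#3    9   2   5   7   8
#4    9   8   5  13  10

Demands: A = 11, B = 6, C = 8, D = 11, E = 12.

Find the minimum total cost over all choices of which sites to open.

Open {#2, #3}: assign each demand point to its cheapest open site.
  A→#3 11×9=99, B→#3 6×2=12, C→#2 8×2=16, D→#3 11×7=77, E→#2 12×4=48
  haulage cost 252, fixed 35 → total 287.
Compare {#1, #2, #3}: haulage cost 252 + fixed 44 = 296.
Compare {#2, #3, #4}: haulage cost 252 + fixed 48 = 300.
Compare {#1, #2, #3, #4}: haulage cost 252 + fixed 57 = 309.
All other subsets cost ≥ 296. Minimum total cost: 287.

287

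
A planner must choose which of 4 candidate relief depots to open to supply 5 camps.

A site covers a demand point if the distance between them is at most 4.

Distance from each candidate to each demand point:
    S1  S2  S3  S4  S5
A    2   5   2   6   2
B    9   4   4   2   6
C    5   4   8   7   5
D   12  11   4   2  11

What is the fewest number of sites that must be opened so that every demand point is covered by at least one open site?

2

Coverage sets (demand points within 4 of each site):
  A: {S1, S3, S5}
  B: {S2, S3, S4}
  C: {S2}
  D: {S3, S4}
No single site covers all 5 demand points.
But {A, B} covers everything, so the minimum is 2.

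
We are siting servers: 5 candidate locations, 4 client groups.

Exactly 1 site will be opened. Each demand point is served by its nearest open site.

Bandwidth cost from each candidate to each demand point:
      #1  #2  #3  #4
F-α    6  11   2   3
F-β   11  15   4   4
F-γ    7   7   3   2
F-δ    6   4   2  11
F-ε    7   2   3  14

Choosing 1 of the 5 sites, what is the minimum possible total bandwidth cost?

19

Open {F-γ}.
  #1→F-γ 7, #2→F-γ 7, #3→F-γ 3, #4→F-γ 2  ⇒ total 19.
Compare {F-α}: total 22.
Compare {F-δ}: total 23.
No size-1 selection does better; minimum is 19.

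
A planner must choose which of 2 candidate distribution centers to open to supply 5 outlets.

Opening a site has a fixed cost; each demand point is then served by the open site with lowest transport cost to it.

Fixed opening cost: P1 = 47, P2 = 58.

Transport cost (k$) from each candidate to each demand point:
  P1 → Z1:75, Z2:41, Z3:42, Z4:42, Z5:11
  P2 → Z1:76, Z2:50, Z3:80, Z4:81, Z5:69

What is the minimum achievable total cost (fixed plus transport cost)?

Open {P1}: assign each demand point to its cheapest open site.
  Z1→P1 75, Z2→P1 41, Z3→P1 42, Z4→P1 42, Z5→P1 11
  transport cost 211, fixed 47 → total 258.
Compare {P1, P2}: transport cost 211 + fixed 105 = 316.
Compare {P2}: transport cost 356 + fixed 58 = 414.

258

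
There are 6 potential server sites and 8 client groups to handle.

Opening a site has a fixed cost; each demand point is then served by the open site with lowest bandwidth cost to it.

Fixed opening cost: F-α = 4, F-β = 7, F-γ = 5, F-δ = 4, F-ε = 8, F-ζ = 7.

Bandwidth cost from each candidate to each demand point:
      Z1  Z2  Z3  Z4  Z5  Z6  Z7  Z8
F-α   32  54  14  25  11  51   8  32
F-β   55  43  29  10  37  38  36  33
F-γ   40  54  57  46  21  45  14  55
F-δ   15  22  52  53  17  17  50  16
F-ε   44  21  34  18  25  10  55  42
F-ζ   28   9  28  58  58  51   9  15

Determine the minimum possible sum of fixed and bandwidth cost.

121

Open {F-α, F-β, F-δ, F-ζ}: assign each demand point to its cheapest open site.
  Z1→F-δ 15, Z2→F-ζ 9, Z3→F-α 14, Z4→F-β 10, Z5→F-α 11, Z6→F-δ 17, Z7→F-α 8, Z8→F-ζ 15
  bandwidth cost 99, fixed 22 → total 121.
Compare {F-α, F-β, F-δ, F-ε, F-ζ}: bandwidth cost 92 + fixed 30 = 122.
Compare {F-α, F-δ, F-ε, F-ζ}: bandwidth cost 100 + fixed 23 = 123.
Compare {F-α, F-β, F-γ, F-δ, F-ζ}: bandwidth cost 99 + fixed 27 = 126.
All other subsets cost ≥ 122. Minimum total cost: 121.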